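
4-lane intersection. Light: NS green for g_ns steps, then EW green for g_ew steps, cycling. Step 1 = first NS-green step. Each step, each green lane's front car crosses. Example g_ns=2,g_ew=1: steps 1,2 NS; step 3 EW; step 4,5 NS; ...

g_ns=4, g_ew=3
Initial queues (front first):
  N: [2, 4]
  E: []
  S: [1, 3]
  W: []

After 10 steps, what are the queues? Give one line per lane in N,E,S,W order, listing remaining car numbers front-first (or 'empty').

Step 1 [NS]: N:car2-GO,E:wait,S:car1-GO,W:wait | queues: N=1 E=0 S=1 W=0
Step 2 [NS]: N:car4-GO,E:wait,S:car3-GO,W:wait | queues: N=0 E=0 S=0 W=0

N: empty
E: empty
S: empty
W: empty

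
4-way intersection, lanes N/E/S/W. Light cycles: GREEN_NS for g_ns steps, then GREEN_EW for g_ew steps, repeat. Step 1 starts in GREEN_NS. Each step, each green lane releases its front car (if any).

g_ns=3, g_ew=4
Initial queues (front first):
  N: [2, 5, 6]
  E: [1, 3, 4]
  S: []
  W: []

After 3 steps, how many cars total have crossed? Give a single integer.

Answer: 3

Derivation:
Step 1 [NS]: N:car2-GO,E:wait,S:empty,W:wait | queues: N=2 E=3 S=0 W=0
Step 2 [NS]: N:car5-GO,E:wait,S:empty,W:wait | queues: N=1 E=3 S=0 W=0
Step 3 [NS]: N:car6-GO,E:wait,S:empty,W:wait | queues: N=0 E=3 S=0 W=0
Cars crossed by step 3: 3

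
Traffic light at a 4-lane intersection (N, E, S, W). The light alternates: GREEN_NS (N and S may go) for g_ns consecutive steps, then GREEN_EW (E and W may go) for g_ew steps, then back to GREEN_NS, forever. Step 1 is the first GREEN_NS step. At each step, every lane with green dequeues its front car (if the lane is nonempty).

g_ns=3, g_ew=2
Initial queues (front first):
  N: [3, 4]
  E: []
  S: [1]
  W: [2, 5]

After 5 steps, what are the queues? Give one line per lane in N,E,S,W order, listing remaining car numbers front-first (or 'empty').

Step 1 [NS]: N:car3-GO,E:wait,S:car1-GO,W:wait | queues: N=1 E=0 S=0 W=2
Step 2 [NS]: N:car4-GO,E:wait,S:empty,W:wait | queues: N=0 E=0 S=0 W=2
Step 3 [NS]: N:empty,E:wait,S:empty,W:wait | queues: N=0 E=0 S=0 W=2
Step 4 [EW]: N:wait,E:empty,S:wait,W:car2-GO | queues: N=0 E=0 S=0 W=1
Step 5 [EW]: N:wait,E:empty,S:wait,W:car5-GO | queues: N=0 E=0 S=0 W=0

N: empty
E: empty
S: empty
W: empty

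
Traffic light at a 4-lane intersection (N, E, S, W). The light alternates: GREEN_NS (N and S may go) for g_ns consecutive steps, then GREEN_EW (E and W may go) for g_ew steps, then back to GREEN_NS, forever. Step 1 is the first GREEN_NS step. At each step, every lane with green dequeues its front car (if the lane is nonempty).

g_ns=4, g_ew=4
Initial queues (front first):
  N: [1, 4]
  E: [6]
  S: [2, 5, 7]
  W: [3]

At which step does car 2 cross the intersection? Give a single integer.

Step 1 [NS]: N:car1-GO,E:wait,S:car2-GO,W:wait | queues: N=1 E=1 S=2 W=1
Step 2 [NS]: N:car4-GO,E:wait,S:car5-GO,W:wait | queues: N=0 E=1 S=1 W=1
Step 3 [NS]: N:empty,E:wait,S:car7-GO,W:wait | queues: N=0 E=1 S=0 W=1
Step 4 [NS]: N:empty,E:wait,S:empty,W:wait | queues: N=0 E=1 S=0 W=1
Step 5 [EW]: N:wait,E:car6-GO,S:wait,W:car3-GO | queues: N=0 E=0 S=0 W=0
Car 2 crosses at step 1

1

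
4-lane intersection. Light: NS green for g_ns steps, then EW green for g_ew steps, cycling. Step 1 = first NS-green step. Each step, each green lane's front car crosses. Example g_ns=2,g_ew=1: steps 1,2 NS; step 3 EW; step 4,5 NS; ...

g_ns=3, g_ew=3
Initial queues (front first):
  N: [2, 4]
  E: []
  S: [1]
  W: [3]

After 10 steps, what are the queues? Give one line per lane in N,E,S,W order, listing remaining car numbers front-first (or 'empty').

Step 1 [NS]: N:car2-GO,E:wait,S:car1-GO,W:wait | queues: N=1 E=0 S=0 W=1
Step 2 [NS]: N:car4-GO,E:wait,S:empty,W:wait | queues: N=0 E=0 S=0 W=1
Step 3 [NS]: N:empty,E:wait,S:empty,W:wait | queues: N=0 E=0 S=0 W=1
Step 4 [EW]: N:wait,E:empty,S:wait,W:car3-GO | queues: N=0 E=0 S=0 W=0

N: empty
E: empty
S: empty
W: empty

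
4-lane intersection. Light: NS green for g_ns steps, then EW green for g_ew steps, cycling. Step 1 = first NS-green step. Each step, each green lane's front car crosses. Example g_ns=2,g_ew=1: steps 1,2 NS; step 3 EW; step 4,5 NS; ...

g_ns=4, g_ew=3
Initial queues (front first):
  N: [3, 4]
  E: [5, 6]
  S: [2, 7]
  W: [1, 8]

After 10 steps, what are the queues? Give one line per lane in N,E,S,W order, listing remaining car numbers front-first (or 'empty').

Step 1 [NS]: N:car3-GO,E:wait,S:car2-GO,W:wait | queues: N=1 E=2 S=1 W=2
Step 2 [NS]: N:car4-GO,E:wait,S:car7-GO,W:wait | queues: N=0 E=2 S=0 W=2
Step 3 [NS]: N:empty,E:wait,S:empty,W:wait | queues: N=0 E=2 S=0 W=2
Step 4 [NS]: N:empty,E:wait,S:empty,W:wait | queues: N=0 E=2 S=0 W=2
Step 5 [EW]: N:wait,E:car5-GO,S:wait,W:car1-GO | queues: N=0 E=1 S=0 W=1
Step 6 [EW]: N:wait,E:car6-GO,S:wait,W:car8-GO | queues: N=0 E=0 S=0 W=0

N: empty
E: empty
S: empty
W: empty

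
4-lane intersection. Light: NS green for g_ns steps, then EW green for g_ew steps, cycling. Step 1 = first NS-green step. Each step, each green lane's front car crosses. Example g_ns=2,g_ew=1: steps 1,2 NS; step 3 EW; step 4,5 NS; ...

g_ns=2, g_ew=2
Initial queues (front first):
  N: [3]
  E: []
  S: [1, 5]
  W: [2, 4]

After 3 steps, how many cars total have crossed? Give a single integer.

Answer: 4

Derivation:
Step 1 [NS]: N:car3-GO,E:wait,S:car1-GO,W:wait | queues: N=0 E=0 S=1 W=2
Step 2 [NS]: N:empty,E:wait,S:car5-GO,W:wait | queues: N=0 E=0 S=0 W=2
Step 3 [EW]: N:wait,E:empty,S:wait,W:car2-GO | queues: N=0 E=0 S=0 W=1
Cars crossed by step 3: 4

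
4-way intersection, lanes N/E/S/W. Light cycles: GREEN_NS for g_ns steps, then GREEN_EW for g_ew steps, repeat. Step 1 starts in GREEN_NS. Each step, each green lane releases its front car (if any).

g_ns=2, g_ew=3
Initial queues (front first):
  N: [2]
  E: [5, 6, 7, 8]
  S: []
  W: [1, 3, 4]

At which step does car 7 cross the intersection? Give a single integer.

Step 1 [NS]: N:car2-GO,E:wait,S:empty,W:wait | queues: N=0 E=4 S=0 W=3
Step 2 [NS]: N:empty,E:wait,S:empty,W:wait | queues: N=0 E=4 S=0 W=3
Step 3 [EW]: N:wait,E:car5-GO,S:wait,W:car1-GO | queues: N=0 E=3 S=0 W=2
Step 4 [EW]: N:wait,E:car6-GO,S:wait,W:car3-GO | queues: N=0 E=2 S=0 W=1
Step 5 [EW]: N:wait,E:car7-GO,S:wait,W:car4-GO | queues: N=0 E=1 S=0 W=0
Step 6 [NS]: N:empty,E:wait,S:empty,W:wait | queues: N=0 E=1 S=0 W=0
Step 7 [NS]: N:empty,E:wait,S:empty,W:wait | queues: N=0 E=1 S=0 W=0
Step 8 [EW]: N:wait,E:car8-GO,S:wait,W:empty | queues: N=0 E=0 S=0 W=0
Car 7 crosses at step 5

5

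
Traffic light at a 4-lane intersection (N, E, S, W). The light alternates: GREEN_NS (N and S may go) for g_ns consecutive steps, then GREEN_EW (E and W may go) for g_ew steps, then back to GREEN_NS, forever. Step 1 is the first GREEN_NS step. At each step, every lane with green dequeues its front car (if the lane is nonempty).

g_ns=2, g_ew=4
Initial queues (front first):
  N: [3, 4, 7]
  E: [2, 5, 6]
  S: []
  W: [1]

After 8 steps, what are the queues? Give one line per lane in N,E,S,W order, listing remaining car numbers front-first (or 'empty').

Step 1 [NS]: N:car3-GO,E:wait,S:empty,W:wait | queues: N=2 E=3 S=0 W=1
Step 2 [NS]: N:car4-GO,E:wait,S:empty,W:wait | queues: N=1 E=3 S=0 W=1
Step 3 [EW]: N:wait,E:car2-GO,S:wait,W:car1-GO | queues: N=1 E=2 S=0 W=0
Step 4 [EW]: N:wait,E:car5-GO,S:wait,W:empty | queues: N=1 E=1 S=0 W=0
Step 5 [EW]: N:wait,E:car6-GO,S:wait,W:empty | queues: N=1 E=0 S=0 W=0
Step 6 [EW]: N:wait,E:empty,S:wait,W:empty | queues: N=1 E=0 S=0 W=0
Step 7 [NS]: N:car7-GO,E:wait,S:empty,W:wait | queues: N=0 E=0 S=0 W=0

N: empty
E: empty
S: empty
W: empty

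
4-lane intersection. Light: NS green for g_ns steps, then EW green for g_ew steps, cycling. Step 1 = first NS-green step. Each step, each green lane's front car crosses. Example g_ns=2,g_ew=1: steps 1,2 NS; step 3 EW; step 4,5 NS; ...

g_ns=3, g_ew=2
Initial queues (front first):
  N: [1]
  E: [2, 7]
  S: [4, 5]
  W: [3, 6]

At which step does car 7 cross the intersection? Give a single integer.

Step 1 [NS]: N:car1-GO,E:wait,S:car4-GO,W:wait | queues: N=0 E=2 S=1 W=2
Step 2 [NS]: N:empty,E:wait,S:car5-GO,W:wait | queues: N=0 E=2 S=0 W=2
Step 3 [NS]: N:empty,E:wait,S:empty,W:wait | queues: N=0 E=2 S=0 W=2
Step 4 [EW]: N:wait,E:car2-GO,S:wait,W:car3-GO | queues: N=0 E=1 S=0 W=1
Step 5 [EW]: N:wait,E:car7-GO,S:wait,W:car6-GO | queues: N=0 E=0 S=0 W=0
Car 7 crosses at step 5

5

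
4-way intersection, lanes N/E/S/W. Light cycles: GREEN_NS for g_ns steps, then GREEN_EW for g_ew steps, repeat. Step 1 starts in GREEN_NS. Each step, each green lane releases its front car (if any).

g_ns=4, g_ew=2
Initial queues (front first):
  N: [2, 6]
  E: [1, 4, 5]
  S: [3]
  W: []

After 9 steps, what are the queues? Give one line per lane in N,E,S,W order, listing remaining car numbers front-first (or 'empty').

Step 1 [NS]: N:car2-GO,E:wait,S:car3-GO,W:wait | queues: N=1 E=3 S=0 W=0
Step 2 [NS]: N:car6-GO,E:wait,S:empty,W:wait | queues: N=0 E=3 S=0 W=0
Step 3 [NS]: N:empty,E:wait,S:empty,W:wait | queues: N=0 E=3 S=0 W=0
Step 4 [NS]: N:empty,E:wait,S:empty,W:wait | queues: N=0 E=3 S=0 W=0
Step 5 [EW]: N:wait,E:car1-GO,S:wait,W:empty | queues: N=0 E=2 S=0 W=0
Step 6 [EW]: N:wait,E:car4-GO,S:wait,W:empty | queues: N=0 E=1 S=0 W=0
Step 7 [NS]: N:empty,E:wait,S:empty,W:wait | queues: N=0 E=1 S=0 W=0
Step 8 [NS]: N:empty,E:wait,S:empty,W:wait | queues: N=0 E=1 S=0 W=0
Step 9 [NS]: N:empty,E:wait,S:empty,W:wait | queues: N=0 E=1 S=0 W=0

N: empty
E: 5
S: empty
W: empty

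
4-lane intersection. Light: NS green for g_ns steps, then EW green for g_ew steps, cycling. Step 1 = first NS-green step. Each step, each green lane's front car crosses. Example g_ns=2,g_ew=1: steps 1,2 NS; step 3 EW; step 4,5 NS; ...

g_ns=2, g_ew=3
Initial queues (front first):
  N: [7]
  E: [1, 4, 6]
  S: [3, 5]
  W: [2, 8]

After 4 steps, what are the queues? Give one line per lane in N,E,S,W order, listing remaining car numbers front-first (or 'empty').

Step 1 [NS]: N:car7-GO,E:wait,S:car3-GO,W:wait | queues: N=0 E=3 S=1 W=2
Step 2 [NS]: N:empty,E:wait,S:car5-GO,W:wait | queues: N=0 E=3 S=0 W=2
Step 3 [EW]: N:wait,E:car1-GO,S:wait,W:car2-GO | queues: N=0 E=2 S=0 W=1
Step 4 [EW]: N:wait,E:car4-GO,S:wait,W:car8-GO | queues: N=0 E=1 S=0 W=0

N: empty
E: 6
S: empty
W: empty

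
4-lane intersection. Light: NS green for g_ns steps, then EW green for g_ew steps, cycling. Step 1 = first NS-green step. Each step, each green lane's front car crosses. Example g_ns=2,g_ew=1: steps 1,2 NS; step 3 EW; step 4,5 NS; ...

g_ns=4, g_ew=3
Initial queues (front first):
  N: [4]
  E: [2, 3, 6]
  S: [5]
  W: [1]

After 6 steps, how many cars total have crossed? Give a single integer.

Step 1 [NS]: N:car4-GO,E:wait,S:car5-GO,W:wait | queues: N=0 E=3 S=0 W=1
Step 2 [NS]: N:empty,E:wait,S:empty,W:wait | queues: N=0 E=3 S=0 W=1
Step 3 [NS]: N:empty,E:wait,S:empty,W:wait | queues: N=0 E=3 S=0 W=1
Step 4 [NS]: N:empty,E:wait,S:empty,W:wait | queues: N=0 E=3 S=0 W=1
Step 5 [EW]: N:wait,E:car2-GO,S:wait,W:car1-GO | queues: N=0 E=2 S=0 W=0
Step 6 [EW]: N:wait,E:car3-GO,S:wait,W:empty | queues: N=0 E=1 S=0 W=0
Cars crossed by step 6: 5

Answer: 5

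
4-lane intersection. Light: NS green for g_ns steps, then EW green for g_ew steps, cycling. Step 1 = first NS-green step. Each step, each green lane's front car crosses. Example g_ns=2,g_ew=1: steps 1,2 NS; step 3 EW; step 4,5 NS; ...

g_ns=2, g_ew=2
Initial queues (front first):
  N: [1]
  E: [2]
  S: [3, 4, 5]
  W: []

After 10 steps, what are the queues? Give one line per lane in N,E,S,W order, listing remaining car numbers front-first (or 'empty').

Step 1 [NS]: N:car1-GO,E:wait,S:car3-GO,W:wait | queues: N=0 E=1 S=2 W=0
Step 2 [NS]: N:empty,E:wait,S:car4-GO,W:wait | queues: N=0 E=1 S=1 W=0
Step 3 [EW]: N:wait,E:car2-GO,S:wait,W:empty | queues: N=0 E=0 S=1 W=0
Step 4 [EW]: N:wait,E:empty,S:wait,W:empty | queues: N=0 E=0 S=1 W=0
Step 5 [NS]: N:empty,E:wait,S:car5-GO,W:wait | queues: N=0 E=0 S=0 W=0

N: empty
E: empty
S: empty
W: empty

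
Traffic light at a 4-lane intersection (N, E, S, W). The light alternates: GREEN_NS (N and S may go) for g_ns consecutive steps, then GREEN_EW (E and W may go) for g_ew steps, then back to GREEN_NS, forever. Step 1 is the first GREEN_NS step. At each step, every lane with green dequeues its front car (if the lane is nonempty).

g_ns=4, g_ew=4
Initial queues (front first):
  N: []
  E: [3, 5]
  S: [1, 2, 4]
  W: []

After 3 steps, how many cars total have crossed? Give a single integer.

Answer: 3

Derivation:
Step 1 [NS]: N:empty,E:wait,S:car1-GO,W:wait | queues: N=0 E=2 S=2 W=0
Step 2 [NS]: N:empty,E:wait,S:car2-GO,W:wait | queues: N=0 E=2 S=1 W=0
Step 3 [NS]: N:empty,E:wait,S:car4-GO,W:wait | queues: N=0 E=2 S=0 W=0
Cars crossed by step 3: 3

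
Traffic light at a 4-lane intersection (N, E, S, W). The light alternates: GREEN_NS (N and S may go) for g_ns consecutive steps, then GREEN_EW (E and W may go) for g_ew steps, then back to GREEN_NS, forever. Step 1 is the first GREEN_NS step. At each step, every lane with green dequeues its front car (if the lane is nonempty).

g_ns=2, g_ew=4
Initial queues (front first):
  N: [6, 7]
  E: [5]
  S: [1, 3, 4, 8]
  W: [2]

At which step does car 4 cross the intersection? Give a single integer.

Step 1 [NS]: N:car6-GO,E:wait,S:car1-GO,W:wait | queues: N=1 E=1 S=3 W=1
Step 2 [NS]: N:car7-GO,E:wait,S:car3-GO,W:wait | queues: N=0 E=1 S=2 W=1
Step 3 [EW]: N:wait,E:car5-GO,S:wait,W:car2-GO | queues: N=0 E=0 S=2 W=0
Step 4 [EW]: N:wait,E:empty,S:wait,W:empty | queues: N=0 E=0 S=2 W=0
Step 5 [EW]: N:wait,E:empty,S:wait,W:empty | queues: N=0 E=0 S=2 W=0
Step 6 [EW]: N:wait,E:empty,S:wait,W:empty | queues: N=0 E=0 S=2 W=0
Step 7 [NS]: N:empty,E:wait,S:car4-GO,W:wait | queues: N=0 E=0 S=1 W=0
Step 8 [NS]: N:empty,E:wait,S:car8-GO,W:wait | queues: N=0 E=0 S=0 W=0
Car 4 crosses at step 7

7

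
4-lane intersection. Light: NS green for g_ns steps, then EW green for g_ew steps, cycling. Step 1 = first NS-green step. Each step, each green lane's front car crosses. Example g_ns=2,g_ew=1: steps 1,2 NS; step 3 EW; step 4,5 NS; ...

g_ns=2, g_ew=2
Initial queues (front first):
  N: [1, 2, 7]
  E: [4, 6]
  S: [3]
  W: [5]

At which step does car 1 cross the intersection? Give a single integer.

Step 1 [NS]: N:car1-GO,E:wait,S:car3-GO,W:wait | queues: N=2 E=2 S=0 W=1
Step 2 [NS]: N:car2-GO,E:wait,S:empty,W:wait | queues: N=1 E=2 S=0 W=1
Step 3 [EW]: N:wait,E:car4-GO,S:wait,W:car5-GO | queues: N=1 E=1 S=0 W=0
Step 4 [EW]: N:wait,E:car6-GO,S:wait,W:empty | queues: N=1 E=0 S=0 W=0
Step 5 [NS]: N:car7-GO,E:wait,S:empty,W:wait | queues: N=0 E=0 S=0 W=0
Car 1 crosses at step 1

1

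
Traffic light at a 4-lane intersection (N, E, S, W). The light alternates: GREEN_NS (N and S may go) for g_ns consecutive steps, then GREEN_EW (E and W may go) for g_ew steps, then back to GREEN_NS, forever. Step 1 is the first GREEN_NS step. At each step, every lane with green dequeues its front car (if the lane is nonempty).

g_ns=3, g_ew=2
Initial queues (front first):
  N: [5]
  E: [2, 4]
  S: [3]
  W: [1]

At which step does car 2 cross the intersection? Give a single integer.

Step 1 [NS]: N:car5-GO,E:wait,S:car3-GO,W:wait | queues: N=0 E=2 S=0 W=1
Step 2 [NS]: N:empty,E:wait,S:empty,W:wait | queues: N=0 E=2 S=0 W=1
Step 3 [NS]: N:empty,E:wait,S:empty,W:wait | queues: N=0 E=2 S=0 W=1
Step 4 [EW]: N:wait,E:car2-GO,S:wait,W:car1-GO | queues: N=0 E=1 S=0 W=0
Step 5 [EW]: N:wait,E:car4-GO,S:wait,W:empty | queues: N=0 E=0 S=0 W=0
Car 2 crosses at step 4

4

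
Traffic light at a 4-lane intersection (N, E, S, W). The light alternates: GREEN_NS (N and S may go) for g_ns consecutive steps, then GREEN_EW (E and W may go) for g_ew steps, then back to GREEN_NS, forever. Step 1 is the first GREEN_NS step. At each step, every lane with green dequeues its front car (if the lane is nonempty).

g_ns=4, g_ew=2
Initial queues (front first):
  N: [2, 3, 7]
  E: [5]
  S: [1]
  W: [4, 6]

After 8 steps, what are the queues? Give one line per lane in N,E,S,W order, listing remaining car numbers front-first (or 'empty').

Step 1 [NS]: N:car2-GO,E:wait,S:car1-GO,W:wait | queues: N=2 E=1 S=0 W=2
Step 2 [NS]: N:car3-GO,E:wait,S:empty,W:wait | queues: N=1 E=1 S=0 W=2
Step 3 [NS]: N:car7-GO,E:wait,S:empty,W:wait | queues: N=0 E=1 S=0 W=2
Step 4 [NS]: N:empty,E:wait,S:empty,W:wait | queues: N=0 E=1 S=0 W=2
Step 5 [EW]: N:wait,E:car5-GO,S:wait,W:car4-GO | queues: N=0 E=0 S=0 W=1
Step 6 [EW]: N:wait,E:empty,S:wait,W:car6-GO | queues: N=0 E=0 S=0 W=0

N: empty
E: empty
S: empty
W: empty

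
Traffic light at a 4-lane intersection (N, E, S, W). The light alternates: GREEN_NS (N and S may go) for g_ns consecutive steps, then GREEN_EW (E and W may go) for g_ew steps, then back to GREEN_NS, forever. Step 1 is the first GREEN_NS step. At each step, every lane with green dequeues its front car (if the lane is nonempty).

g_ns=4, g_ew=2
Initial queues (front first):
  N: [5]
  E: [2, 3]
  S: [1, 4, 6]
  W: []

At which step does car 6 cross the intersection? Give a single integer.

Step 1 [NS]: N:car5-GO,E:wait,S:car1-GO,W:wait | queues: N=0 E=2 S=2 W=0
Step 2 [NS]: N:empty,E:wait,S:car4-GO,W:wait | queues: N=0 E=2 S=1 W=0
Step 3 [NS]: N:empty,E:wait,S:car6-GO,W:wait | queues: N=0 E=2 S=0 W=0
Step 4 [NS]: N:empty,E:wait,S:empty,W:wait | queues: N=0 E=2 S=0 W=0
Step 5 [EW]: N:wait,E:car2-GO,S:wait,W:empty | queues: N=0 E=1 S=0 W=0
Step 6 [EW]: N:wait,E:car3-GO,S:wait,W:empty | queues: N=0 E=0 S=0 W=0
Car 6 crosses at step 3

3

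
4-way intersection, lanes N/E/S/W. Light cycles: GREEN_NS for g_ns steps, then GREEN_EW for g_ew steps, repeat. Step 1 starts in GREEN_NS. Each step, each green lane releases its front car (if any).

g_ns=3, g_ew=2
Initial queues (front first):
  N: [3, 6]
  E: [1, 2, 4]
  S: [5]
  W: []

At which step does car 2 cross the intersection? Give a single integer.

Step 1 [NS]: N:car3-GO,E:wait,S:car5-GO,W:wait | queues: N=1 E=3 S=0 W=0
Step 2 [NS]: N:car6-GO,E:wait,S:empty,W:wait | queues: N=0 E=3 S=0 W=0
Step 3 [NS]: N:empty,E:wait,S:empty,W:wait | queues: N=0 E=3 S=0 W=0
Step 4 [EW]: N:wait,E:car1-GO,S:wait,W:empty | queues: N=0 E=2 S=0 W=0
Step 5 [EW]: N:wait,E:car2-GO,S:wait,W:empty | queues: N=0 E=1 S=0 W=0
Step 6 [NS]: N:empty,E:wait,S:empty,W:wait | queues: N=0 E=1 S=0 W=0
Step 7 [NS]: N:empty,E:wait,S:empty,W:wait | queues: N=0 E=1 S=0 W=0
Step 8 [NS]: N:empty,E:wait,S:empty,W:wait | queues: N=0 E=1 S=0 W=0
Step 9 [EW]: N:wait,E:car4-GO,S:wait,W:empty | queues: N=0 E=0 S=0 W=0
Car 2 crosses at step 5

5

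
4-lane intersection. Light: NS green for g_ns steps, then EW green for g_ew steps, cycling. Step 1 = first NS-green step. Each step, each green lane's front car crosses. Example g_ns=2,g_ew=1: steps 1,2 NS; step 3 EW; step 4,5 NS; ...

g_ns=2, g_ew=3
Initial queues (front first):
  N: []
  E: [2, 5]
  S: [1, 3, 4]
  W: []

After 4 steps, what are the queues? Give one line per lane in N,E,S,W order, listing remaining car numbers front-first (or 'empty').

Step 1 [NS]: N:empty,E:wait,S:car1-GO,W:wait | queues: N=0 E=2 S=2 W=0
Step 2 [NS]: N:empty,E:wait,S:car3-GO,W:wait | queues: N=0 E=2 S=1 W=0
Step 3 [EW]: N:wait,E:car2-GO,S:wait,W:empty | queues: N=0 E=1 S=1 W=0
Step 4 [EW]: N:wait,E:car5-GO,S:wait,W:empty | queues: N=0 E=0 S=1 W=0

N: empty
E: empty
S: 4
W: empty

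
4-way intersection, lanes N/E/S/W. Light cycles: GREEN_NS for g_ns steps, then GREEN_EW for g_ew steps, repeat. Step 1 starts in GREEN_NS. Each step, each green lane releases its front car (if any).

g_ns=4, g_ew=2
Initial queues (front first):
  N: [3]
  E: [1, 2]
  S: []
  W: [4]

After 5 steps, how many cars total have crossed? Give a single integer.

Answer: 3

Derivation:
Step 1 [NS]: N:car3-GO,E:wait,S:empty,W:wait | queues: N=0 E=2 S=0 W=1
Step 2 [NS]: N:empty,E:wait,S:empty,W:wait | queues: N=0 E=2 S=0 W=1
Step 3 [NS]: N:empty,E:wait,S:empty,W:wait | queues: N=0 E=2 S=0 W=1
Step 4 [NS]: N:empty,E:wait,S:empty,W:wait | queues: N=0 E=2 S=0 W=1
Step 5 [EW]: N:wait,E:car1-GO,S:wait,W:car4-GO | queues: N=0 E=1 S=0 W=0
Cars crossed by step 5: 3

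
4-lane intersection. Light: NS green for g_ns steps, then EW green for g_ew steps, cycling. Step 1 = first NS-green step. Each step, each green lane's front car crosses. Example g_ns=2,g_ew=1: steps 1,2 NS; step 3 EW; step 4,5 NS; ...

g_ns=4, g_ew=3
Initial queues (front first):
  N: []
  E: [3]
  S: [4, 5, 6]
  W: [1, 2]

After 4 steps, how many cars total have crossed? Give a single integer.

Answer: 3

Derivation:
Step 1 [NS]: N:empty,E:wait,S:car4-GO,W:wait | queues: N=0 E=1 S=2 W=2
Step 2 [NS]: N:empty,E:wait,S:car5-GO,W:wait | queues: N=0 E=1 S=1 W=2
Step 3 [NS]: N:empty,E:wait,S:car6-GO,W:wait | queues: N=0 E=1 S=0 W=2
Step 4 [NS]: N:empty,E:wait,S:empty,W:wait | queues: N=0 E=1 S=0 W=2
Cars crossed by step 4: 3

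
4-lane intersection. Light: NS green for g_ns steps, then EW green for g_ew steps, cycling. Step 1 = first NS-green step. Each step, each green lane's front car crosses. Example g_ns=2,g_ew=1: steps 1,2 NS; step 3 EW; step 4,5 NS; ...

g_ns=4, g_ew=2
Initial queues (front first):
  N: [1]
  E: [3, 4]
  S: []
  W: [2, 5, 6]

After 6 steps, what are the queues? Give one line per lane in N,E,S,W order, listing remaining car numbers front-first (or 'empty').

Step 1 [NS]: N:car1-GO,E:wait,S:empty,W:wait | queues: N=0 E=2 S=0 W=3
Step 2 [NS]: N:empty,E:wait,S:empty,W:wait | queues: N=0 E=2 S=0 W=3
Step 3 [NS]: N:empty,E:wait,S:empty,W:wait | queues: N=0 E=2 S=0 W=3
Step 4 [NS]: N:empty,E:wait,S:empty,W:wait | queues: N=0 E=2 S=0 W=3
Step 5 [EW]: N:wait,E:car3-GO,S:wait,W:car2-GO | queues: N=0 E=1 S=0 W=2
Step 6 [EW]: N:wait,E:car4-GO,S:wait,W:car5-GO | queues: N=0 E=0 S=0 W=1

N: empty
E: empty
S: empty
W: 6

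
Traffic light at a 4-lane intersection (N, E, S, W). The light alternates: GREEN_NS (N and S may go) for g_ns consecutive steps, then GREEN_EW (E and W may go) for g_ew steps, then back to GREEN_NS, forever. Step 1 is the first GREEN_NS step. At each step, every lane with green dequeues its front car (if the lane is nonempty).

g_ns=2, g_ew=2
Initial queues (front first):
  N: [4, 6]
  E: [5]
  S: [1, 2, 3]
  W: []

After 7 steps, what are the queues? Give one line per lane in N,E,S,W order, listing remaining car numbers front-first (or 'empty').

Step 1 [NS]: N:car4-GO,E:wait,S:car1-GO,W:wait | queues: N=1 E=1 S=2 W=0
Step 2 [NS]: N:car6-GO,E:wait,S:car2-GO,W:wait | queues: N=0 E=1 S=1 W=0
Step 3 [EW]: N:wait,E:car5-GO,S:wait,W:empty | queues: N=0 E=0 S=1 W=0
Step 4 [EW]: N:wait,E:empty,S:wait,W:empty | queues: N=0 E=0 S=1 W=0
Step 5 [NS]: N:empty,E:wait,S:car3-GO,W:wait | queues: N=0 E=0 S=0 W=0

N: empty
E: empty
S: empty
W: empty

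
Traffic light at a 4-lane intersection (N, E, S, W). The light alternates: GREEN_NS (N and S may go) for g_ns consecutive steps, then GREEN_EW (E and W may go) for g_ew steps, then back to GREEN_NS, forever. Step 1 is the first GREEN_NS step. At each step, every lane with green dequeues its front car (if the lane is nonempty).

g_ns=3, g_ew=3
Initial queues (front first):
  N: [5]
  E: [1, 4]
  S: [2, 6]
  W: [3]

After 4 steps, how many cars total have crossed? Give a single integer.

Step 1 [NS]: N:car5-GO,E:wait,S:car2-GO,W:wait | queues: N=0 E=2 S=1 W=1
Step 2 [NS]: N:empty,E:wait,S:car6-GO,W:wait | queues: N=0 E=2 S=0 W=1
Step 3 [NS]: N:empty,E:wait,S:empty,W:wait | queues: N=0 E=2 S=0 W=1
Step 4 [EW]: N:wait,E:car1-GO,S:wait,W:car3-GO | queues: N=0 E=1 S=0 W=0
Cars crossed by step 4: 5

Answer: 5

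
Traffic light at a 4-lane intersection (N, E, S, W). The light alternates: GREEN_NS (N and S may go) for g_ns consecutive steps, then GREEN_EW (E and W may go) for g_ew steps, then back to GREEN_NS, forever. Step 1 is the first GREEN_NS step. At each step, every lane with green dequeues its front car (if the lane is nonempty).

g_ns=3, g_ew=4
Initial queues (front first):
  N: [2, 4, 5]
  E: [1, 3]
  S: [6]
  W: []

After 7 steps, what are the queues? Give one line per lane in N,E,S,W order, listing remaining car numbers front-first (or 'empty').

Step 1 [NS]: N:car2-GO,E:wait,S:car6-GO,W:wait | queues: N=2 E=2 S=0 W=0
Step 2 [NS]: N:car4-GO,E:wait,S:empty,W:wait | queues: N=1 E=2 S=0 W=0
Step 3 [NS]: N:car5-GO,E:wait,S:empty,W:wait | queues: N=0 E=2 S=0 W=0
Step 4 [EW]: N:wait,E:car1-GO,S:wait,W:empty | queues: N=0 E=1 S=0 W=0
Step 5 [EW]: N:wait,E:car3-GO,S:wait,W:empty | queues: N=0 E=0 S=0 W=0

N: empty
E: empty
S: empty
W: empty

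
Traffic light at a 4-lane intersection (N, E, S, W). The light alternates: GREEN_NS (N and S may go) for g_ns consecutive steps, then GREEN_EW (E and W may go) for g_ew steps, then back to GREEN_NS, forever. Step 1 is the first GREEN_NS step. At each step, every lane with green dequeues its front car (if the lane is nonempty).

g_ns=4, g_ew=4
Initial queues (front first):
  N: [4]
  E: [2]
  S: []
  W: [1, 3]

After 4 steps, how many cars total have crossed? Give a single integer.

Step 1 [NS]: N:car4-GO,E:wait,S:empty,W:wait | queues: N=0 E=1 S=0 W=2
Step 2 [NS]: N:empty,E:wait,S:empty,W:wait | queues: N=0 E=1 S=0 W=2
Step 3 [NS]: N:empty,E:wait,S:empty,W:wait | queues: N=0 E=1 S=0 W=2
Step 4 [NS]: N:empty,E:wait,S:empty,W:wait | queues: N=0 E=1 S=0 W=2
Cars crossed by step 4: 1

Answer: 1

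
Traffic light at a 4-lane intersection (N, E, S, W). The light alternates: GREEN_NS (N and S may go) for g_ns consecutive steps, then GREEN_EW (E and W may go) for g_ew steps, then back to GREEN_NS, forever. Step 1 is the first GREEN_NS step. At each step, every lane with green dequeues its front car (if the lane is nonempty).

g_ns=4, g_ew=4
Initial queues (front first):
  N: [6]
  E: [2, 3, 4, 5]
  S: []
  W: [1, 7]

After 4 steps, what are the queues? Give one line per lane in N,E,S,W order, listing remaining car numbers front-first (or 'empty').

Step 1 [NS]: N:car6-GO,E:wait,S:empty,W:wait | queues: N=0 E=4 S=0 W=2
Step 2 [NS]: N:empty,E:wait,S:empty,W:wait | queues: N=0 E=4 S=0 W=2
Step 3 [NS]: N:empty,E:wait,S:empty,W:wait | queues: N=0 E=4 S=0 W=2
Step 4 [NS]: N:empty,E:wait,S:empty,W:wait | queues: N=0 E=4 S=0 W=2

N: empty
E: 2 3 4 5
S: empty
W: 1 7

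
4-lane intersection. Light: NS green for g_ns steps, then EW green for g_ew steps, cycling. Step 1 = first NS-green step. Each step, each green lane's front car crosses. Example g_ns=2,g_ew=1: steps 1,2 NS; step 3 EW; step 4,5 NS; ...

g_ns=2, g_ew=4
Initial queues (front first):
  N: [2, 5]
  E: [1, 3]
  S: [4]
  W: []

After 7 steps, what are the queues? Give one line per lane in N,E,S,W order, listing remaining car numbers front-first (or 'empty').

Step 1 [NS]: N:car2-GO,E:wait,S:car4-GO,W:wait | queues: N=1 E=2 S=0 W=0
Step 2 [NS]: N:car5-GO,E:wait,S:empty,W:wait | queues: N=0 E=2 S=0 W=0
Step 3 [EW]: N:wait,E:car1-GO,S:wait,W:empty | queues: N=0 E=1 S=0 W=0
Step 4 [EW]: N:wait,E:car3-GO,S:wait,W:empty | queues: N=0 E=0 S=0 W=0

N: empty
E: empty
S: empty
W: empty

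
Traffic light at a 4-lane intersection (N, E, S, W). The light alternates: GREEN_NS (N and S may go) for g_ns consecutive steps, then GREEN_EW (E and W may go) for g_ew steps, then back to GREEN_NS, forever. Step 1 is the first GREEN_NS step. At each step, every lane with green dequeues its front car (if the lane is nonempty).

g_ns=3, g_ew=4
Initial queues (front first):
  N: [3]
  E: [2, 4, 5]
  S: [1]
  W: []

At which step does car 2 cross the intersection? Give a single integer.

Step 1 [NS]: N:car3-GO,E:wait,S:car1-GO,W:wait | queues: N=0 E=3 S=0 W=0
Step 2 [NS]: N:empty,E:wait,S:empty,W:wait | queues: N=0 E=3 S=0 W=0
Step 3 [NS]: N:empty,E:wait,S:empty,W:wait | queues: N=0 E=3 S=0 W=0
Step 4 [EW]: N:wait,E:car2-GO,S:wait,W:empty | queues: N=0 E=2 S=0 W=0
Step 5 [EW]: N:wait,E:car4-GO,S:wait,W:empty | queues: N=0 E=1 S=0 W=0
Step 6 [EW]: N:wait,E:car5-GO,S:wait,W:empty | queues: N=0 E=0 S=0 W=0
Car 2 crosses at step 4

4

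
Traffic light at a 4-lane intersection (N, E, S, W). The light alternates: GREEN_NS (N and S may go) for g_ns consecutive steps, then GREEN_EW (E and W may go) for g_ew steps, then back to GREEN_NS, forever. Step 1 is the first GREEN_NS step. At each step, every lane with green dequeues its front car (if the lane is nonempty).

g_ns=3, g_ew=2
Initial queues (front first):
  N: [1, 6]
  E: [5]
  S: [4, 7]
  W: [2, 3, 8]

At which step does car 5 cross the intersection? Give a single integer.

Step 1 [NS]: N:car1-GO,E:wait,S:car4-GO,W:wait | queues: N=1 E=1 S=1 W=3
Step 2 [NS]: N:car6-GO,E:wait,S:car7-GO,W:wait | queues: N=0 E=1 S=0 W=3
Step 3 [NS]: N:empty,E:wait,S:empty,W:wait | queues: N=0 E=1 S=0 W=3
Step 4 [EW]: N:wait,E:car5-GO,S:wait,W:car2-GO | queues: N=0 E=0 S=0 W=2
Step 5 [EW]: N:wait,E:empty,S:wait,W:car3-GO | queues: N=0 E=0 S=0 W=1
Step 6 [NS]: N:empty,E:wait,S:empty,W:wait | queues: N=0 E=0 S=0 W=1
Step 7 [NS]: N:empty,E:wait,S:empty,W:wait | queues: N=0 E=0 S=0 W=1
Step 8 [NS]: N:empty,E:wait,S:empty,W:wait | queues: N=0 E=0 S=0 W=1
Step 9 [EW]: N:wait,E:empty,S:wait,W:car8-GO | queues: N=0 E=0 S=0 W=0
Car 5 crosses at step 4

4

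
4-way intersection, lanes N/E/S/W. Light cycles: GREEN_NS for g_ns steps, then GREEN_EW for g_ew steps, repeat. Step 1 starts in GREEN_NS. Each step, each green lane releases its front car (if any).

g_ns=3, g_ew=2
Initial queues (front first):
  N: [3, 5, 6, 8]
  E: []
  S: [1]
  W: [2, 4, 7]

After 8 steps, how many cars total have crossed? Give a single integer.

Step 1 [NS]: N:car3-GO,E:wait,S:car1-GO,W:wait | queues: N=3 E=0 S=0 W=3
Step 2 [NS]: N:car5-GO,E:wait,S:empty,W:wait | queues: N=2 E=0 S=0 W=3
Step 3 [NS]: N:car6-GO,E:wait,S:empty,W:wait | queues: N=1 E=0 S=0 W=3
Step 4 [EW]: N:wait,E:empty,S:wait,W:car2-GO | queues: N=1 E=0 S=0 W=2
Step 5 [EW]: N:wait,E:empty,S:wait,W:car4-GO | queues: N=1 E=0 S=0 W=1
Step 6 [NS]: N:car8-GO,E:wait,S:empty,W:wait | queues: N=0 E=0 S=0 W=1
Step 7 [NS]: N:empty,E:wait,S:empty,W:wait | queues: N=0 E=0 S=0 W=1
Step 8 [NS]: N:empty,E:wait,S:empty,W:wait | queues: N=0 E=0 S=0 W=1
Cars crossed by step 8: 7

Answer: 7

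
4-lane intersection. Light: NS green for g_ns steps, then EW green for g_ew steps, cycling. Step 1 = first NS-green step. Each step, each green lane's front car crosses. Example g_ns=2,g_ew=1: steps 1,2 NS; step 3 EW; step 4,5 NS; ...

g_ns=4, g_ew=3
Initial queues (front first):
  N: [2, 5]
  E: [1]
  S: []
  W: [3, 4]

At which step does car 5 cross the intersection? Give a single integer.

Step 1 [NS]: N:car2-GO,E:wait,S:empty,W:wait | queues: N=1 E=1 S=0 W=2
Step 2 [NS]: N:car5-GO,E:wait,S:empty,W:wait | queues: N=0 E=1 S=0 W=2
Step 3 [NS]: N:empty,E:wait,S:empty,W:wait | queues: N=0 E=1 S=0 W=2
Step 4 [NS]: N:empty,E:wait,S:empty,W:wait | queues: N=0 E=1 S=0 W=2
Step 5 [EW]: N:wait,E:car1-GO,S:wait,W:car3-GO | queues: N=0 E=0 S=0 W=1
Step 6 [EW]: N:wait,E:empty,S:wait,W:car4-GO | queues: N=0 E=0 S=0 W=0
Car 5 crosses at step 2

2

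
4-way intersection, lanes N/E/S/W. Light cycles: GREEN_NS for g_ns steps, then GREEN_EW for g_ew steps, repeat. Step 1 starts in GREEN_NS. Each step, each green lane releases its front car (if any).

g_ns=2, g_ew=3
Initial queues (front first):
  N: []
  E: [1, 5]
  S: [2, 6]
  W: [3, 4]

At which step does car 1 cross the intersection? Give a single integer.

Step 1 [NS]: N:empty,E:wait,S:car2-GO,W:wait | queues: N=0 E=2 S=1 W=2
Step 2 [NS]: N:empty,E:wait,S:car6-GO,W:wait | queues: N=0 E=2 S=0 W=2
Step 3 [EW]: N:wait,E:car1-GO,S:wait,W:car3-GO | queues: N=0 E=1 S=0 W=1
Step 4 [EW]: N:wait,E:car5-GO,S:wait,W:car4-GO | queues: N=0 E=0 S=0 W=0
Car 1 crosses at step 3

3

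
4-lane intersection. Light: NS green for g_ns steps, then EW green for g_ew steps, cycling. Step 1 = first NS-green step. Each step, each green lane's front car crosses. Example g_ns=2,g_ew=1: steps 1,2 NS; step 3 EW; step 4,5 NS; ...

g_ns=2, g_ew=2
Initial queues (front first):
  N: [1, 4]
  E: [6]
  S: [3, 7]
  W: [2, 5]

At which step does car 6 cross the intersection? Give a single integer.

Step 1 [NS]: N:car1-GO,E:wait,S:car3-GO,W:wait | queues: N=1 E=1 S=1 W=2
Step 2 [NS]: N:car4-GO,E:wait,S:car7-GO,W:wait | queues: N=0 E=1 S=0 W=2
Step 3 [EW]: N:wait,E:car6-GO,S:wait,W:car2-GO | queues: N=0 E=0 S=0 W=1
Step 4 [EW]: N:wait,E:empty,S:wait,W:car5-GO | queues: N=0 E=0 S=0 W=0
Car 6 crosses at step 3

3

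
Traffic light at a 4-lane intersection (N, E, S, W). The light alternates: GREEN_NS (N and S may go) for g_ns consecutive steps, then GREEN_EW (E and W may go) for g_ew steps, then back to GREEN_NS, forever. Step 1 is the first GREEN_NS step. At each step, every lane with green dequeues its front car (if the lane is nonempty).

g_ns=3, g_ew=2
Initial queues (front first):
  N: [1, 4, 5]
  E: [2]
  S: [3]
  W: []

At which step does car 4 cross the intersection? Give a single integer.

Step 1 [NS]: N:car1-GO,E:wait,S:car3-GO,W:wait | queues: N=2 E=1 S=0 W=0
Step 2 [NS]: N:car4-GO,E:wait,S:empty,W:wait | queues: N=1 E=1 S=0 W=0
Step 3 [NS]: N:car5-GO,E:wait,S:empty,W:wait | queues: N=0 E=1 S=0 W=0
Step 4 [EW]: N:wait,E:car2-GO,S:wait,W:empty | queues: N=0 E=0 S=0 W=0
Car 4 crosses at step 2

2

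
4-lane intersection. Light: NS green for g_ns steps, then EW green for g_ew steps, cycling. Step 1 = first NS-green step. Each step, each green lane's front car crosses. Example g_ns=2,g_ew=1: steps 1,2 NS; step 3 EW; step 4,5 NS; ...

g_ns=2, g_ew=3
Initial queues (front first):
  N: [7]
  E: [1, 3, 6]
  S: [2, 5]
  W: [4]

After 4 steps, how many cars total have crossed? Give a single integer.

Step 1 [NS]: N:car7-GO,E:wait,S:car2-GO,W:wait | queues: N=0 E=3 S=1 W=1
Step 2 [NS]: N:empty,E:wait,S:car5-GO,W:wait | queues: N=0 E=3 S=0 W=1
Step 3 [EW]: N:wait,E:car1-GO,S:wait,W:car4-GO | queues: N=0 E=2 S=0 W=0
Step 4 [EW]: N:wait,E:car3-GO,S:wait,W:empty | queues: N=0 E=1 S=0 W=0
Cars crossed by step 4: 6

Answer: 6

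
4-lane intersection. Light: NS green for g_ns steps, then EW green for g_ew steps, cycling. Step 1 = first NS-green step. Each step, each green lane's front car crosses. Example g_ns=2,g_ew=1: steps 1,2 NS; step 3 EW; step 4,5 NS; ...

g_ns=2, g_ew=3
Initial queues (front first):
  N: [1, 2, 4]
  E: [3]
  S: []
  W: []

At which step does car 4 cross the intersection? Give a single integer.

Step 1 [NS]: N:car1-GO,E:wait,S:empty,W:wait | queues: N=2 E=1 S=0 W=0
Step 2 [NS]: N:car2-GO,E:wait,S:empty,W:wait | queues: N=1 E=1 S=0 W=0
Step 3 [EW]: N:wait,E:car3-GO,S:wait,W:empty | queues: N=1 E=0 S=0 W=0
Step 4 [EW]: N:wait,E:empty,S:wait,W:empty | queues: N=1 E=0 S=0 W=0
Step 5 [EW]: N:wait,E:empty,S:wait,W:empty | queues: N=1 E=0 S=0 W=0
Step 6 [NS]: N:car4-GO,E:wait,S:empty,W:wait | queues: N=0 E=0 S=0 W=0
Car 4 crosses at step 6

6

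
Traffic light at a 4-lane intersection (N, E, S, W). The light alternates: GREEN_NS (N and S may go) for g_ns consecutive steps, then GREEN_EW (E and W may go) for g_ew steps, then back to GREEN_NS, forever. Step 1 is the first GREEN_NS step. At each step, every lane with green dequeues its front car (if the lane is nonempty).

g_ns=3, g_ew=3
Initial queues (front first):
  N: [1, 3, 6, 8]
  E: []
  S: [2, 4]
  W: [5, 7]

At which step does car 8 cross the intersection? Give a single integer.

Step 1 [NS]: N:car1-GO,E:wait,S:car2-GO,W:wait | queues: N=3 E=0 S=1 W=2
Step 2 [NS]: N:car3-GO,E:wait,S:car4-GO,W:wait | queues: N=2 E=0 S=0 W=2
Step 3 [NS]: N:car6-GO,E:wait,S:empty,W:wait | queues: N=1 E=0 S=0 W=2
Step 4 [EW]: N:wait,E:empty,S:wait,W:car5-GO | queues: N=1 E=0 S=0 W=1
Step 5 [EW]: N:wait,E:empty,S:wait,W:car7-GO | queues: N=1 E=0 S=0 W=0
Step 6 [EW]: N:wait,E:empty,S:wait,W:empty | queues: N=1 E=0 S=0 W=0
Step 7 [NS]: N:car8-GO,E:wait,S:empty,W:wait | queues: N=0 E=0 S=0 W=0
Car 8 crosses at step 7

7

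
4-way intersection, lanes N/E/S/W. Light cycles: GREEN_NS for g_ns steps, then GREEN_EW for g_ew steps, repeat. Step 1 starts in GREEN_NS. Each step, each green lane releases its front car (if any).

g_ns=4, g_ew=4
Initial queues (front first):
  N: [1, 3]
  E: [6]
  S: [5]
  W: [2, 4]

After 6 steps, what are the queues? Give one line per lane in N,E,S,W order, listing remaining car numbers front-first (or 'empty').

Step 1 [NS]: N:car1-GO,E:wait,S:car5-GO,W:wait | queues: N=1 E=1 S=0 W=2
Step 2 [NS]: N:car3-GO,E:wait,S:empty,W:wait | queues: N=0 E=1 S=0 W=2
Step 3 [NS]: N:empty,E:wait,S:empty,W:wait | queues: N=0 E=1 S=0 W=2
Step 4 [NS]: N:empty,E:wait,S:empty,W:wait | queues: N=0 E=1 S=0 W=2
Step 5 [EW]: N:wait,E:car6-GO,S:wait,W:car2-GO | queues: N=0 E=0 S=0 W=1
Step 6 [EW]: N:wait,E:empty,S:wait,W:car4-GO | queues: N=0 E=0 S=0 W=0

N: empty
E: empty
S: empty
W: empty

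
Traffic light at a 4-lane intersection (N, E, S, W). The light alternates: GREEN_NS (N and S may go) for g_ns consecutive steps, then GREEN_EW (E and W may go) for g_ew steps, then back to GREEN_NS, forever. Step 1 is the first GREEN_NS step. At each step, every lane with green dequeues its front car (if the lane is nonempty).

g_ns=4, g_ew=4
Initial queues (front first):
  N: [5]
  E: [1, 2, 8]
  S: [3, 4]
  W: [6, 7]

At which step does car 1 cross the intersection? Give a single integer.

Step 1 [NS]: N:car5-GO,E:wait,S:car3-GO,W:wait | queues: N=0 E=3 S=1 W=2
Step 2 [NS]: N:empty,E:wait,S:car4-GO,W:wait | queues: N=0 E=3 S=0 W=2
Step 3 [NS]: N:empty,E:wait,S:empty,W:wait | queues: N=0 E=3 S=0 W=2
Step 4 [NS]: N:empty,E:wait,S:empty,W:wait | queues: N=0 E=3 S=0 W=2
Step 5 [EW]: N:wait,E:car1-GO,S:wait,W:car6-GO | queues: N=0 E=2 S=0 W=1
Step 6 [EW]: N:wait,E:car2-GO,S:wait,W:car7-GO | queues: N=0 E=1 S=0 W=0
Step 7 [EW]: N:wait,E:car8-GO,S:wait,W:empty | queues: N=0 E=0 S=0 W=0
Car 1 crosses at step 5

5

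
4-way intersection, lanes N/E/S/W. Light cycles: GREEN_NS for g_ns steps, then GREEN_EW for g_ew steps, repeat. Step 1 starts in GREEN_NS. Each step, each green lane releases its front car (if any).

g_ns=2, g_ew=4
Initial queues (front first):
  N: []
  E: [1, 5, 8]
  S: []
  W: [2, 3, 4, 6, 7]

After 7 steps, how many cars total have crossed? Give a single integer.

Step 1 [NS]: N:empty,E:wait,S:empty,W:wait | queues: N=0 E=3 S=0 W=5
Step 2 [NS]: N:empty,E:wait,S:empty,W:wait | queues: N=0 E=3 S=0 W=5
Step 3 [EW]: N:wait,E:car1-GO,S:wait,W:car2-GO | queues: N=0 E=2 S=0 W=4
Step 4 [EW]: N:wait,E:car5-GO,S:wait,W:car3-GO | queues: N=0 E=1 S=0 W=3
Step 5 [EW]: N:wait,E:car8-GO,S:wait,W:car4-GO | queues: N=0 E=0 S=0 W=2
Step 6 [EW]: N:wait,E:empty,S:wait,W:car6-GO | queues: N=0 E=0 S=0 W=1
Step 7 [NS]: N:empty,E:wait,S:empty,W:wait | queues: N=0 E=0 S=0 W=1
Cars crossed by step 7: 7

Answer: 7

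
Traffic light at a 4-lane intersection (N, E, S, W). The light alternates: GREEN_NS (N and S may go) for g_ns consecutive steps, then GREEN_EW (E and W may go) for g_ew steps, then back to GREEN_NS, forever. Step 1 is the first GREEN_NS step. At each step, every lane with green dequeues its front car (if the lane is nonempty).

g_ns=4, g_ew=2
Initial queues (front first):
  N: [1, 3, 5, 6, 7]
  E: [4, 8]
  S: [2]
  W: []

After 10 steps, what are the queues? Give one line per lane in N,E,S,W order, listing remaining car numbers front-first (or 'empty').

Step 1 [NS]: N:car1-GO,E:wait,S:car2-GO,W:wait | queues: N=4 E=2 S=0 W=0
Step 2 [NS]: N:car3-GO,E:wait,S:empty,W:wait | queues: N=3 E=2 S=0 W=0
Step 3 [NS]: N:car5-GO,E:wait,S:empty,W:wait | queues: N=2 E=2 S=0 W=0
Step 4 [NS]: N:car6-GO,E:wait,S:empty,W:wait | queues: N=1 E=2 S=0 W=0
Step 5 [EW]: N:wait,E:car4-GO,S:wait,W:empty | queues: N=1 E=1 S=0 W=0
Step 6 [EW]: N:wait,E:car8-GO,S:wait,W:empty | queues: N=1 E=0 S=0 W=0
Step 7 [NS]: N:car7-GO,E:wait,S:empty,W:wait | queues: N=0 E=0 S=0 W=0

N: empty
E: empty
S: empty
W: empty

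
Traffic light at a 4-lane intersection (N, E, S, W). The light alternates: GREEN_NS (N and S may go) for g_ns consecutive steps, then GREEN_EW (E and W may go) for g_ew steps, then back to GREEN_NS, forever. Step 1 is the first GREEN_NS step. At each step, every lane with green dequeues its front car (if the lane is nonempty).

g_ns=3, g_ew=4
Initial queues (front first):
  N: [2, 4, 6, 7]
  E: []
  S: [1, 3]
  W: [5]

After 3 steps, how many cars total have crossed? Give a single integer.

Answer: 5

Derivation:
Step 1 [NS]: N:car2-GO,E:wait,S:car1-GO,W:wait | queues: N=3 E=0 S=1 W=1
Step 2 [NS]: N:car4-GO,E:wait,S:car3-GO,W:wait | queues: N=2 E=0 S=0 W=1
Step 3 [NS]: N:car6-GO,E:wait,S:empty,W:wait | queues: N=1 E=0 S=0 W=1
Cars crossed by step 3: 5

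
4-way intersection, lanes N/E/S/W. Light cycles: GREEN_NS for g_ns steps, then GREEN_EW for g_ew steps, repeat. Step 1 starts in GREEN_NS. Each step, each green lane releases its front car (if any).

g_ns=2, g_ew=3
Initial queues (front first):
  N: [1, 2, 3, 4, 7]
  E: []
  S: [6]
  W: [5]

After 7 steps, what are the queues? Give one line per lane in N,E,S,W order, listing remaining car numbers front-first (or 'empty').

Step 1 [NS]: N:car1-GO,E:wait,S:car6-GO,W:wait | queues: N=4 E=0 S=0 W=1
Step 2 [NS]: N:car2-GO,E:wait,S:empty,W:wait | queues: N=3 E=0 S=0 W=1
Step 3 [EW]: N:wait,E:empty,S:wait,W:car5-GO | queues: N=3 E=0 S=0 W=0
Step 4 [EW]: N:wait,E:empty,S:wait,W:empty | queues: N=3 E=0 S=0 W=0
Step 5 [EW]: N:wait,E:empty,S:wait,W:empty | queues: N=3 E=0 S=0 W=0
Step 6 [NS]: N:car3-GO,E:wait,S:empty,W:wait | queues: N=2 E=0 S=0 W=0
Step 7 [NS]: N:car4-GO,E:wait,S:empty,W:wait | queues: N=1 E=0 S=0 W=0

N: 7
E: empty
S: empty
W: empty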